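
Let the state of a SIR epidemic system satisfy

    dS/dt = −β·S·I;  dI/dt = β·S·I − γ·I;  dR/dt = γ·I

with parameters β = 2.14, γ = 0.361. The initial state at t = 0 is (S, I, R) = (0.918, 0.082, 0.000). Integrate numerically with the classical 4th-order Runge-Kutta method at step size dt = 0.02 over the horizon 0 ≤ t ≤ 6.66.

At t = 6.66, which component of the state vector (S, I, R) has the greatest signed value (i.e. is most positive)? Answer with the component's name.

t=0.000: state=(0.918, 0.082, 0.000)
step 1 (dt=0.02): k1=(-0.161, 0.131, 0.030), k2=(-0.163, 0.133, 0.030), k3=(-0.163, 0.133, 0.030), k4=(-0.166, 0.135, 0.031); state += dt/6·(k1+2k2+2k3+k4)
t=0.020: state=(0.915, 0.085, 0.001)
t=0.040: state=(0.911, 0.087, 0.001)
t=0.060: state=(0.908, 0.090, 0.002)
continuing one RK4 step at a time; state shown every 25 steps (Δt=0.5):
t=0.500: state=(0.805, 0.173, 0.022)
t=1.000: state=(0.623, 0.312, 0.065)
t=1.500: state=(0.412, 0.453, 0.135)
t=2.000: state=(0.242, 0.533, 0.225)
t=2.500: state=(0.135, 0.542, 0.323)
t=3.000: state=(0.077, 0.505, 0.418)
t=3.500: state=(0.046, 0.450, 0.504)
t=4.000: state=(0.029, 0.390, 0.580)
t=4.500: state=(0.020, 0.335, 0.645)
t=5.000: state=(0.014, 0.284, 0.701)
t=5.500: state=(0.011, 0.241, 0.748)
t=6.000: state=(0.009, 0.203, 0.788)
t=6.500: state=(0.007, 0.171, 0.822)
t=6.660: state=(0.007, 0.162, 0.832)
compare at T: S=0.007, I=0.162, R=0.832

largest component: R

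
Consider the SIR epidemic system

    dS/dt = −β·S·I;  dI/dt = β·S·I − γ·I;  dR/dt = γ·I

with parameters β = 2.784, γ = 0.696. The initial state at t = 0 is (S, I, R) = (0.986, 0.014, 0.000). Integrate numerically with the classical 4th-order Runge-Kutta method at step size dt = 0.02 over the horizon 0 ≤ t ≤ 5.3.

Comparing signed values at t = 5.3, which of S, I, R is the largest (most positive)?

t=0.000: state=(0.986, 0.014, 0.000)
step 1 (dt=0.02): k1=(-0.038, 0.029, 0.010), k2=(-0.039, 0.029, 0.010), k3=(-0.039, 0.029, 0.010), k4=(-0.040, 0.030, 0.010); state += dt/6·(k1+2k2+2k3+k4)
t=0.020: state=(0.985, 0.015, 0.000)
t=0.040: state=(0.984, 0.015, 0.000)
t=0.060: state=(0.984, 0.016, 0.001)
continuing one RK4 step at a time; state shown every 10 steps (Δt=0.2):
t=0.200: state=(0.977, 0.021, 0.002)
t=0.400: state=(0.963, 0.031, 0.006)
t=0.600: state=(0.942, 0.046, 0.011)
t=0.800: state=(0.913, 0.068, 0.019)
t=1.000: state=(0.872, 0.097, 0.031)
t=1.200: state=(0.818, 0.135, 0.047)
t=1.400: state=(0.749, 0.182, 0.069)
t=1.600: state=(0.667, 0.235, 0.098)
t=1.800: state=(0.576, 0.289, 0.134)
t=2.000: state=(0.484, 0.338, 0.178)
t=2.200: state=(0.396, 0.376, 0.228)
t=2.400: state=(0.319, 0.399, 0.282)
t=2.600: state=(0.255, 0.407, 0.338)
t=2.800: state=(0.203, 0.402, 0.395)
t=3.000: state=(0.163, 0.387, 0.450)
t=3.200: state=(0.132, 0.366, 0.502)
t=3.400: state=(0.109, 0.340, 0.551)
t=3.600: state=(0.091, 0.313, 0.597)
t=3.800: state=(0.077, 0.285, 0.638)
t=4.000: state=(0.066, 0.258, 0.676)
t=4.200: state=(0.058, 0.232, 0.710)
t=4.400: state=(0.051, 0.208, 0.741)
t=4.600: state=(0.046, 0.186, 0.768)
t=4.800: state=(0.041, 0.166, 0.793)
t=5.000: state=(0.038, 0.148, 0.814)
t=5.200: state=(0.035, 0.131, 0.834)
t=5.300: state=(0.034, 0.123, 0.843)
compare at T: S=0.034, I=0.123, R=0.843

largest component: R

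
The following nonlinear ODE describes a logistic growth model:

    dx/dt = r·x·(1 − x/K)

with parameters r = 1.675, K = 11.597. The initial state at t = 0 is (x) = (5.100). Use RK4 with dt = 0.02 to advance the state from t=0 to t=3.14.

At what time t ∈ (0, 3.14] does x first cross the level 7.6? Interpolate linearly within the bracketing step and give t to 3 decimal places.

t = 0.528

t=0.000: state=(5.100)
step 1 (dt=0.02): k1=(4.786), k2=(4.795), k3=(4.795), k4=(4.804); state += dt/6·(k1+2k2+2k3+k4)
t=0.020: state=(5.196)
t=0.040: state=(5.292)
t=0.060: state=(5.389)
continuing one RK4 step at a time; state shown every 10 steps (Δt=0.2):
t=0.200: state=(6.068)
t=0.400: state=(7.021)
t=0.520: state=(7.564)
next step: t=0.540: state=(7.652) — x has crossed 7.6
linear interpolation between t=0.520 (7.56403) and t=0.540 (7.65169) → t≈0.528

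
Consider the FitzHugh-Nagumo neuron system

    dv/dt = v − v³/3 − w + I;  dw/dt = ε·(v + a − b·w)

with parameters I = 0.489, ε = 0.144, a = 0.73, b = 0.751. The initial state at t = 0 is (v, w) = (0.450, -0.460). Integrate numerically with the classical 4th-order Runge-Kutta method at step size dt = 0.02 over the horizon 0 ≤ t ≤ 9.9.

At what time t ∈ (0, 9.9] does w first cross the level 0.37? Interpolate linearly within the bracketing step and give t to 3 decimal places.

t=0.000: state=(0.450, -0.460)
step 1 (dt=0.02): k1=(1.369, 0.220), k2=(1.377, 0.221), k3=(1.377, 0.221), k4=(1.386, 0.223); state += dt/6·(k1+2k2+2k3+k4)
t=0.020: state=(0.478, -0.456)
t=0.040: state=(0.505, -0.451)
t=0.060: state=(0.534, -0.447)
continuing one RK4 step at a time; state shown every 25 steps (Δt=0.5):
t=0.500: state=(1.192, -0.327)
t=1.000: state=(1.730, -0.154)
t=1.500: state=(1.891, 0.034)
t=2.000: state=(1.886, 0.216)
t=2.440: state=(1.841, 0.367)
next step: t=2.460: state=(1.839, 0.373) — w has crossed 0.37
linear interpolation between t=2.440 (0.36678) and t=2.460 (0.37338) → t≈2.450

t = 2.450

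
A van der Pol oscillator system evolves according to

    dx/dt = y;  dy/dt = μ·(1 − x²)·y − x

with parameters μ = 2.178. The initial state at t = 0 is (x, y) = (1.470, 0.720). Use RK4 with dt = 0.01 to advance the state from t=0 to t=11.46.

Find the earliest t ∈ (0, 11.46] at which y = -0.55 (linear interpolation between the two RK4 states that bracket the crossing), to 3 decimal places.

t=0.000: state=(1.470, 0.720)
step 1 (dt=0.01): k1=(0.720, -3.290), k2=(0.704, -3.269), k3=(0.704, -3.269), k4=(0.687, -3.246); state += dt/6·(k1+2k2+2k3+k4)
t=0.010: state=(1.477, 0.687)
t=0.020: state=(1.484, 0.655)
t=0.030: state=(1.490, 0.623)
continuing one RK4 step at a time; state shown every 50 steps (Δt=0.5):
t=0.500: state=(1.537, -0.236)
t=1.000: state=(1.344, -0.508)
t=1.090: state=(1.296, -0.549)
next step: t=1.100: state=(1.291, -0.554) — y has crossed -0.55
linear interpolation between t=1.090 (-0.54950) and t=1.100 (-0.55434) → t≈1.091

t = 1.091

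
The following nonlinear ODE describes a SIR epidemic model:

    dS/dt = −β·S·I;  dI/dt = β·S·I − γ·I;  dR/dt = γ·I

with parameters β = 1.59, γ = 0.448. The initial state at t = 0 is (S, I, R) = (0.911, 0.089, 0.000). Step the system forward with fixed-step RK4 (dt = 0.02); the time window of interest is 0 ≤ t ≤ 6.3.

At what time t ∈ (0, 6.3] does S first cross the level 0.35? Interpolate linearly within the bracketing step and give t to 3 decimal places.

t = 2.472

t=0.000: state=(0.911, 0.089, 0.000)
step 1 (dt=0.02): k1=(-0.129, 0.089, 0.040), k2=(-0.130, 0.090, 0.040), k3=(-0.130, 0.090, 0.040), k4=(-0.131, 0.090, 0.041); state += dt/6·(k1+2k2+2k3+k4)
t=0.020: state=(0.908, 0.091, 0.001)
t=0.040: state=(0.906, 0.093, 0.002)
t=0.060: state=(0.903, 0.094, 0.002)
continuing one RK4 step at a time; state shown every 25 steps (Δt=0.5):
t=0.500: state=(0.832, 0.143, 0.026)
t=1.000: state=(0.723, 0.212, 0.065)
t=1.500: state=(0.593, 0.286, 0.121)
t=2.000: state=(0.461, 0.347, 0.192)
t=2.460: state=(0.352, 0.380, 0.268)
next step: t=2.480: state=(0.348, 0.381, 0.271) — S has crossed 0.35
linear interpolation between t=2.460 (0.35250) and t=2.480 (0.34826) → t≈2.472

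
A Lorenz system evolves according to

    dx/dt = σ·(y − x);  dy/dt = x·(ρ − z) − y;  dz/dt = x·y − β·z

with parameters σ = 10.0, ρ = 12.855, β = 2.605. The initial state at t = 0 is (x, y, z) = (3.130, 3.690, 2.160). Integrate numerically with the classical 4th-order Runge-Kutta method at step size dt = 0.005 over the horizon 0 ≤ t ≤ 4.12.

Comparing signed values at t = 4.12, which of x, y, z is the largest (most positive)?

largest component: z

t=0.000: state=(3.130, 3.690, 2.160)
step 1 (dt=0.005): k1=(5.600, 29.785, 5.923), k2=(6.205, 29.814, 6.170), k3=(6.190, 29.828, 6.174), k4=(6.782, 29.870, 6.428); state += dt/6·(k1+2k2+2k3+k4)
t=0.005: state=(3.161, 3.839, 2.191)
t=0.010: state=(3.198, 3.989, 2.224)
t=0.015: state=(3.240, 4.139, 2.261)
continuing one RK4 step at a time; state shown every 40 steps (Δt=0.2):
t=0.200: state=(7.477, 10.581, 7.501)
t=0.400: state=(8.852, 5.891, 18.640)
t=0.600: state=(2.661, 0.871, 13.223)
t=0.800: state=(1.323, 1.371, 8.114)
t=1.000: state=(2.200, 3.050, 5.397)
t=1.200: state=(5.099, 7.205, 6.176)
t=1.400: state=(8.834, 9.252, 14.398)
t=1.600: state=(5.445, 3.009, 15.474)
t=1.800: state=(2.661, 2.273, 10.482)
t=2.000: state=(3.141, 3.919, 7.526)
t=2.200: state=(5.662, 7.302, 8.433)
t=2.400: state=(7.886, 7.767, 14.204)
t=2.600: state=(5.334, 3.735, 14.269)
t=2.800: state=(3.533, 3.358, 10.579)
t=3.000: state=(4.278, 5.120, 8.763)
t=3.200: state=(6.421, 7.452, 10.738)
t=3.400: state=(6.902, 6.193, 14.165)
t=3.600: state=(4.876, 4.016, 12.823)
t=3.800: state=(4.202, 4.370, 10.348)
t=4.000: state=(5.267, 6.058, 9.988)
t=4.120: state=(6.200, 6.874, 11.204)
compare at T: x=6.200, y=6.874, z=11.204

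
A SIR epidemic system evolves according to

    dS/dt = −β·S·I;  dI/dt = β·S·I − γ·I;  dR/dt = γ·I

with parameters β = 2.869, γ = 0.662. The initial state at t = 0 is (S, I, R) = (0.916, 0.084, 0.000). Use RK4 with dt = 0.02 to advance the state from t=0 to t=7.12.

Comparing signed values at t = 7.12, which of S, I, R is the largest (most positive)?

t=0.000: state=(0.916, 0.084, 0.000)
step 1 (dt=0.02): k1=(-0.221, 0.165, 0.056), k2=(-0.225, 0.168, 0.057), k3=(-0.225, 0.168, 0.057), k4=(-0.228, 0.171, 0.058); state += dt/6·(k1+2k2+2k3+k4)
t=0.020: state=(0.912, 0.087, 0.001)
t=0.040: state=(0.907, 0.091, 0.002)
t=0.060: state=(0.902, 0.094, 0.004)
continuing one RK4 step at a time; state shown every 25 steps (Δt=0.5):
t=0.500: state=(0.752, 0.202, 0.045)
t=1.000: state=(0.502, 0.359, 0.139)
t=1.500: state=(0.278, 0.447, 0.275)
t=2.000: state=(0.147, 0.431, 0.423)
t=2.500: state=(0.083, 0.363, 0.555)
t=3.000: state=(0.052, 0.286, 0.662)
t=3.500: state=(0.036, 0.219, 0.745)
t=4.000: state=(0.028, 0.164, 0.808)
t=4.500: state=(0.023, 0.122, 0.855)
t=5.000: state=(0.019, 0.091, 0.890)
t=5.500: state=(0.017, 0.067, 0.916)
t=6.000: state=(0.016, 0.049, 0.935)
t=6.500: state=(0.015, 0.036, 0.949)
t=7.000: state=(0.014, 0.026, 0.959)
t=7.120: state=(0.014, 0.025, 0.961)
compare at T: S=0.014, I=0.025, R=0.961

largest component: R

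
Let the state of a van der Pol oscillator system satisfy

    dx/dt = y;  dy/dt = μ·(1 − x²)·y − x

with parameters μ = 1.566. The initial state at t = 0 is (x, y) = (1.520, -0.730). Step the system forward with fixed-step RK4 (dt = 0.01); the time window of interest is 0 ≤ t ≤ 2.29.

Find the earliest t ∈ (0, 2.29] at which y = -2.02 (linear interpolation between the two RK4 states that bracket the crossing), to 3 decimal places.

t=0.000: state=(1.520, -0.730)
step 1 (dt=0.01): k1=(-0.730, -0.022), k2=(-0.730, -0.031), k3=(-0.730, -0.031), k4=(-0.730, -0.039); state += dt/6·(k1+2k2+2k3+k4)
t=0.010: state=(1.513, -0.730)
t=0.020: state=(1.505, -0.731)
t=0.030: state=(1.498, -0.731)
continuing one RK4 step at a time; state shown every 10 steps (Δt=0.1):
t=0.100: state=(1.447, -0.740)
t=0.200: state=(1.371, -0.765)
t=0.300: state=(1.293, -0.803)
t=0.400: state=(1.210, -0.855)
t=0.500: state=(1.122, -0.922)
t=0.600: state=(1.025, -1.006)
t=0.700: state=(0.920, -1.112)
t=0.800: state=(0.802, -1.246)
t=0.900: state=(0.669, -1.415)
t=1.000: state=(0.518, -1.627)
t=1.100: state=(0.342, -1.894)
t=1.140: state=(0.264, -2.017)
next step: t=1.150: state=(0.244, -2.050) — y has crossed -2.02
linear interpolation between t=1.140 (-2.01746) and t=1.150 (-2.04979) → t≈1.141

t = 1.141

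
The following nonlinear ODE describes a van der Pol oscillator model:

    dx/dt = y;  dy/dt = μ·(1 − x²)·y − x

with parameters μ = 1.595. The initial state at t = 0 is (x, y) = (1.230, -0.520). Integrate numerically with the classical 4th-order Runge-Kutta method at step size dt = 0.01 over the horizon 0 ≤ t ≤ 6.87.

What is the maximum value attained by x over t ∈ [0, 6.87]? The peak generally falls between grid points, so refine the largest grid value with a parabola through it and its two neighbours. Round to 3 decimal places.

t=0.000: state=(1.230, -0.520)
step 1 (dt=0.01): k1=(-0.520, -0.805), k2=(-0.524, -0.804), k3=(-0.524, -0.804), k4=(-0.528, -0.804); state += dt/6·(k1+2k2+2k3+k4)
t=0.010: state=(1.225, -0.528)
t=0.020: state=(1.219, -0.536)
t=0.030: state=(1.214, -0.544)
continuing one RK4 step at a time; state shown every 25 steps (Δt=0.25):
t=0.250: state=(1.075, -0.727)
t=0.500: state=(0.862, -0.991)
t=0.750: state=(0.567, -1.398)
t=1.000: state=(0.140, -2.076)
t=1.250: state=(-0.493, -2.981)
t=1.500: state=(-1.276, -2.968)
t=1.750: state=(-1.825, -1.320)
t=2.000: state=(-1.988, -0.154)
t=2.250: state=(-1.967, 0.245)
t=2.500: state=(-1.886, 0.379)
t=2.750: state=(-1.782, 0.447)
t=3.000: state=(-1.664, 0.504)
t=3.250: state=(-1.529, 0.572)
t=3.500: state=(-1.376, 0.663)
t=3.750: state=(-1.194, 0.796)
t=4.000: state=(-0.971, 1.005)
t=4.250: state=(-0.680, 1.358)
t=4.500: state=(-0.270, 1.976)
t=4.750: state=(0.337, 2.911)
t=5.000: state=(1.140, 3.242)
t=5.250: state=(1.781, 1.674)
t=5.500: state=(2.002, 0.282)
t=5.750: state=(2.000, -0.207)
t=6.000: state=(1.925, -0.361)
t=6.250: state=(1.826, -0.430)
t=6.500: state=(1.712, -0.484)
t=6.750: state=(1.583, -0.545)
t=6.870: state=(1.516, -0.580)
largest grid value and its neighbours: x(5.600)=2.01620, x(5.610)=2.01625, x(5.620)=2.01609
parabola through these three points peaks at t≈5.607 with x≈2.01625

max x = 2.016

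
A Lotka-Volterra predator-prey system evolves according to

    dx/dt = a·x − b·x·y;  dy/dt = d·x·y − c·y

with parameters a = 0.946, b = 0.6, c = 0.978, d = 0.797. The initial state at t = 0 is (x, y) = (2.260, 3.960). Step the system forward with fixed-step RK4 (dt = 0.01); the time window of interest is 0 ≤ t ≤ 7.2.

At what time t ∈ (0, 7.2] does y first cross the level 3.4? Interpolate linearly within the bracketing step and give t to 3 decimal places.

t = 1.085

t=0.000: state=(2.260, 3.960)
step 1 (dt=0.01): k1=(-3.232, 3.260), k2=(-3.231, 3.222), k3=(-3.230, 3.222), k4=(-3.229, 3.184); state += dt/6·(k1+2k2+2k3+k4)
t=0.010: state=(2.228, 3.992)
t=0.020: state=(2.195, 4.024)
t=0.030: state=(2.163, 4.054)
continuing one RK4 step at a time; state shown every 25 steps (Δt=0.25):
t=0.250: state=(1.507, 4.502)
t=0.500: state=(0.966, 4.493)
t=0.750: state=(0.640, 4.116)
t=1.000: state=(0.454, 3.589)
t=1.080: state=(0.414, 3.412)
next step: t=1.090: state=(0.410, 3.390) — y has crossed 3.4
linear interpolation between t=1.080 (3.41159) and t=1.090 (3.38951) → t≈1.085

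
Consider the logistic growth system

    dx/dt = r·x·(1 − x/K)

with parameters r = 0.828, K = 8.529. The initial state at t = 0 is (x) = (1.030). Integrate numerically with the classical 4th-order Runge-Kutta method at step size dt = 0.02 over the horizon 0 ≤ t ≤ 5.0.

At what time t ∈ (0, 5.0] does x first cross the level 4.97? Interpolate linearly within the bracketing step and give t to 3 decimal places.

t = 2.801

t=0.000: state=(1.030)
step 1 (dt=0.02): k1=(0.750), k2=(0.755), k3=(0.755), k4=(0.759); state += dt/6·(k1+2k2+2k3+k4)
t=0.020: state=(1.045)
t=0.040: state=(1.060)
t=0.060: state=(1.076)
continuing one RK4 step at a time; state shown every 10 steps (Δt=0.2):
t=0.200: state=(1.190)
t=0.400: state=(1.369)
t=0.600: state=(1.571)
t=0.800: state=(1.794)
t=1.000: state=(2.040)
t=1.200: state=(2.308)
t=1.400: state=(2.597)
t=1.600: state=(2.905)
t=1.800: state=(3.230)
t=2.000: state=(3.569)
t=2.200: state=(3.916)
t=2.400: state=(4.269)
t=2.600: state=(4.621)
t=2.800: state=(4.968)
next step: t=2.820: state=(5.003) — x has crossed 4.97
linear interpolation between t=2.800 (4.96844) and t=2.820 (5.00274) → t≈2.801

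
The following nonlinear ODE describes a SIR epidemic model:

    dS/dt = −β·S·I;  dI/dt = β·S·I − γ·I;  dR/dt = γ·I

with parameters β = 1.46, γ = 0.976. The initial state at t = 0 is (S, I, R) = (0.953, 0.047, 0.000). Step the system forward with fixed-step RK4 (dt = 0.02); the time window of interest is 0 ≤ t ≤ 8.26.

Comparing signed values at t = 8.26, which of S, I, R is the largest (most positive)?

t=0.000: state=(0.953, 0.047, 0.000)
step 1 (dt=0.02): k1=(-0.065, 0.020, 0.046), k2=(-0.066, 0.020, 0.046), k3=(-0.066, 0.020, 0.046), k4=(-0.066, 0.020, 0.046); state += dt/6·(k1+2k2+2k3+k4)
t=0.020: state=(0.952, 0.047, 0.001)
t=0.040: state=(0.950, 0.048, 0.002)
t=0.060: state=(0.949, 0.048, 0.003)
continuing one RK4 step at a time; state shown every 25 steps (Δt=0.5):
t=0.500: state=(0.917, 0.057, 0.025)
t=1.000: state=(0.877, 0.068, 0.056)
t=1.500: state=(0.831, 0.077, 0.091)
t=2.000: state=(0.783, 0.086, 0.131)
t=2.500: state=(0.734, 0.091, 0.174)
t=3.000: state=(0.686, 0.094, 0.220)
t=3.500: state=(0.640, 0.094, 0.266)
t=4.000: state=(0.599, 0.091, 0.311)
t=4.500: state=(0.561, 0.085, 0.354)
t=5.000: state=(0.529, 0.078, 0.393)
t=5.500: state=(0.501, 0.069, 0.429)
t=6.000: state=(0.478, 0.061, 0.461)
t=6.500: state=(0.459, 0.053, 0.489)
t=7.000: state=(0.443, 0.045, 0.512)
t=7.500: state=(0.430, 0.038, 0.533)
t=8.000: state=(0.419, 0.032, 0.549)
t=8.260: state=(0.414, 0.029, 0.557)
compare at T: S=0.414, I=0.029, R=0.557

largest component: R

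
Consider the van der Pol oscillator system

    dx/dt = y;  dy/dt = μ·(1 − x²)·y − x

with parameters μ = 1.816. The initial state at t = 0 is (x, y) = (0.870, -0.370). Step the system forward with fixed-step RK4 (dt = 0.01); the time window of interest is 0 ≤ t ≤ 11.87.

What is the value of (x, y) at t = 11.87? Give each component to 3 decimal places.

t=0.000: state=(0.870, -0.370)
step 1 (dt=0.01): k1=(-0.370, -1.033), k2=(-0.375, -1.036), k3=(-0.375, -1.036), k4=(-0.380, -1.039); state += dt/6·(k1+2k2+2k3+k4)
t=0.010: state=(0.866, -0.380)
t=0.020: state=(0.862, -0.391)
t=0.030: state=(0.858, -0.401)
continuing one RK4 step at a time; state shown every 50 steps (Δt=0.5):
t=0.500: state=(0.535, -1.037)
t=1.000: state=(-0.313, -2.554)
t=1.500: state=(-1.667, -1.713)
t=2.000: state=(-1.908, 0.180)
t=2.500: state=(-1.746, 0.408)
t=3.000: state=(-1.513, 0.526)
t=3.500: state=(-1.206, 0.731)
t=4.000: state=(-0.731, 1.264)
t=4.500: state=(0.253, 2.960)
t=5.000: state=(1.795, 1.728)
t=5.500: state=(1.998, -0.216)
t=6.000: state=(1.836, -0.387)
t=6.500: state=(1.621, -0.476)
t=7.000: state=(1.349, -0.625)
t=7.500: state=(0.965, -0.966)
t=8.000: state=(0.271, -2.025)
t=8.500: state=(-1.235, -3.402)
t=9.000: state=(-2.016, -0.115)
t=9.500: state=(-1.914, 0.346)
t=10.000: state=(-1.717, 0.435)
t=10.500: state=(-1.474, 0.550)
t=11.000: state=(-1.149, 0.781)
t=11.500: state=(-0.630, 1.413)
t=11.870: state=(0.099, 2.699)

(x, y) = (0.099, 2.699)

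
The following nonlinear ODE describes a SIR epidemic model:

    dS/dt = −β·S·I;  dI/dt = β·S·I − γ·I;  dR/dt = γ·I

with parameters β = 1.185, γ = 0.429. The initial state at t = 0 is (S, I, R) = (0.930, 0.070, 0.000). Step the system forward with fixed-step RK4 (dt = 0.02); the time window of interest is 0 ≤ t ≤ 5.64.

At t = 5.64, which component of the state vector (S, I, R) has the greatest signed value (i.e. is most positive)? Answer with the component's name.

largest component: R

t=0.000: state=(0.930, 0.070, 0.000)
step 1 (dt=0.02): k1=(-0.077, 0.047, 0.030), k2=(-0.078, 0.047, 0.030), k3=(-0.078, 0.047, 0.030), k4=(-0.078, 0.048, 0.030); state += dt/6·(k1+2k2+2k3+k4)
t=0.020: state=(0.928, 0.071, 0.001)
t=0.040: state=(0.927, 0.072, 0.001)
t=0.060: state=(0.925, 0.073, 0.002)
continuing one RK4 step at a time; state shown every 10 steps (Δt=0.2):
t=0.200: state=(0.914, 0.080, 0.006)
t=0.400: state=(0.895, 0.091, 0.014)
t=0.600: state=(0.875, 0.103, 0.022)
t=0.800: state=(0.853, 0.116, 0.031)
t=1.000: state=(0.828, 0.130, 0.042)
t=1.200: state=(0.802, 0.145, 0.054)
t=1.400: state=(0.773, 0.160, 0.067)
t=1.600: state=(0.743, 0.176, 0.081)
t=1.800: state=(0.712, 0.192, 0.097)
t=2.000: state=(0.679, 0.207, 0.114)
t=2.200: state=(0.645, 0.223, 0.132)
t=2.400: state=(0.611, 0.237, 0.152)
t=2.600: state=(0.576, 0.250, 0.173)
t=2.800: state=(0.542, 0.262, 0.195)
t=3.000: state=(0.509, 0.273, 0.218)
t=3.200: state=(0.477, 0.281, 0.242)
t=3.400: state=(0.446, 0.288, 0.266)
t=3.600: state=(0.416, 0.293, 0.291)
t=3.800: state=(0.388, 0.296, 0.317)
t=4.000: state=(0.362, 0.296, 0.342)
t=4.200: state=(0.337, 0.296, 0.367)
t=4.400: state=(0.314, 0.293, 0.393)
t=4.600: state=(0.293, 0.289, 0.418)
t=4.800: state=(0.274, 0.284, 0.442)
t=5.000: state=(0.257, 0.277, 0.466)
t=5.200: state=(0.240, 0.270, 0.490)
t=5.400: state=(0.226, 0.262, 0.512)
t=5.600: state=(0.212, 0.253, 0.535)
t=5.640: state=(0.210, 0.251, 0.539)
compare at T: S=0.210, I=0.251, R=0.539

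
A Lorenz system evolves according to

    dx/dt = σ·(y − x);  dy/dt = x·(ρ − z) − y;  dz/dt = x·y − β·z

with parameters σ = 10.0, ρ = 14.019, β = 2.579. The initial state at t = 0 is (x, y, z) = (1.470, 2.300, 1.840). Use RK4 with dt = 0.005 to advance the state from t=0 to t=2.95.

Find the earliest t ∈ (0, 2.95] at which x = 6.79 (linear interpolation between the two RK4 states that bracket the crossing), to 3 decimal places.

t=0.000: state=(1.470, 2.300, 1.840)
step 1 (dt=0.005): k1=(8.300, 15.603, -1.364), k2=(8.483, 15.822, -1.250), k3=(8.483, 15.827, -1.249), k4=(8.667, 16.050, -1.131); state += dt/6·(k1+2k2+2k3+k4)
t=0.005: state=(1.512, 2.379, 1.834)
t=0.010: state=(1.557, 2.461, 1.829)
t=0.015: state=(1.603, 2.544, 1.825)
continuing one RK4 step at a time; state shown every 20 steps (Δt=0.1):
t=0.100: state=(2.710, 4.422, 2.036)
t=0.200: state=(5.044, 8.054, 3.716)
t=0.250: state=(6.709, 10.316, 5.816)
next step: t=0.255: state=(6.890, 10.538, 6.094) — x has crossed 6.79
linear interpolation between t=0.250 (6.70894) and t=0.255 (6.89033) → t≈0.252

t = 0.252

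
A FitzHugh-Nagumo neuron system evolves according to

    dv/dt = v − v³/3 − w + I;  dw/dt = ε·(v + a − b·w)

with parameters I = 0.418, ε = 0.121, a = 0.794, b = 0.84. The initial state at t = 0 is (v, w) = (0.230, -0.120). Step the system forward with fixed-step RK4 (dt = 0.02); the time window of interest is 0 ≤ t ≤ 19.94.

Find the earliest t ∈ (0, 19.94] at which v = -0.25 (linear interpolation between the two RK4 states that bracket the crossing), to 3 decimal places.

t = 9.952

t=0.000: state=(0.230, -0.120)
step 1 (dt=0.02): k1=(0.764, 0.136), k2=(0.770, 0.137), k3=(0.770, 0.137), k4=(0.776, 0.138); state += dt/6·(k1+2k2+2k3+k4)
t=0.020: state=(0.245, -0.117)
t=0.040: state=(0.261, -0.114)
t=0.060: state=(0.277, -0.112)
continuing one RK4 step at a time; state shown every 50 steps (Δt=1):
t=1.000: state=(1.210, 0.064)
t=2.000: state=(1.721, 0.327)
t=3.000: state=(1.695, 0.585)
t=4.000: state=(1.581, 0.809)
t=5.000: state=(1.447, 0.996)
t=6.000: state=(1.297, 1.149)
t=7.000: state=(1.119, 1.268)
t=8.000: state=(0.885, 1.353)
t=9.000: state=(0.510, 1.396)
t=9.940: state=(-0.236, 1.375)
next step: t=9.960: state=(-0.260, 1.373) — v has crossed -0.25
linear interpolation between t=9.940 (-0.23587) and t=9.960 (-0.25984) → t≈9.952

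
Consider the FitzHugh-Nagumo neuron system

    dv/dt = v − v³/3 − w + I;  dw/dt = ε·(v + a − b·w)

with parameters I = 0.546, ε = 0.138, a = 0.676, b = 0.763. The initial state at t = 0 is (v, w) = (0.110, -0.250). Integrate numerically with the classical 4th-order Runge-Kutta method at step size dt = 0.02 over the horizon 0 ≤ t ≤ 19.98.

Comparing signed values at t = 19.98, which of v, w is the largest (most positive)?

t=0.000: state=(0.110, -0.250)
step 1 (dt=0.02): k1=(0.906, 0.135), k2=(0.913, 0.136), k3=(0.913, 0.136), k4=(0.921, 0.137); state += dt/6·(k1+2k2+2k3+k4)
t=0.020: state=(0.128, -0.247)
t=0.040: state=(0.147, -0.245)
t=0.060: state=(0.166, -0.242)
continuing one RK4 step at a time; state shown every 50 steps (Δt=1):
t=1.000: state=(1.304, -0.046)
t=2.000: state=(1.832, 0.265)
t=3.000: state=(1.776, 0.565)
t=4.000: state=(1.654, 0.822)
t=5.000: state=(1.519, 1.036)
t=6.000: state=(1.373, 1.211)
t=7.000: state=(1.207, 1.347)
t=8.000: state=(1.003, 1.446)
t=9.000: state=(0.715, 1.504)
t=10.000: state=(0.186, 1.505)
t=11.000: state=(-1.016, 1.397)
t=12.000: state=(-1.901, 1.137)
t=13.000: state=(-1.903, 0.860)
t=14.000: state=(-1.811, 0.620)
t=15.000: state=(-1.715, 0.415)
t=16.000: state=(-1.618, 0.244)
t=17.000: state=(-1.522, 0.103)
t=18.000: state=(-1.425, -0.012)
t=19.000: state=(-1.327, -0.102)
t=19.980: state=(-1.227, -0.169)
compare at T: v=-1.227, w=-0.169

largest component: w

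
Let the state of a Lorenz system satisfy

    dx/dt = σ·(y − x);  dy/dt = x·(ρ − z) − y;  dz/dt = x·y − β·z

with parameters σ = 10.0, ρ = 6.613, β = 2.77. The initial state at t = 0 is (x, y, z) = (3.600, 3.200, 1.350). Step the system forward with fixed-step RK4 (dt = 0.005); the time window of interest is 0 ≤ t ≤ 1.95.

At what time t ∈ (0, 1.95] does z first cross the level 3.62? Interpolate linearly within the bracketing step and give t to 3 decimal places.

t=0.000: state=(3.600, 3.200, 1.350)
step 1 (dt=0.005): k1=(-4.000, 15.747, 7.781), k2=(-3.506, 15.585, 7.836), k3=(-3.523, 15.591, 7.838), k4=(-3.044, 15.436, 7.895); state += dt/6·(k1+2k2+2k3+k4)
t=0.005: state=(3.582, 3.278, 1.389)
t=0.010: state=(3.569, 3.354, 1.429)
t=0.015: state=(3.561, 3.429, 1.469)
continuing one RK4 step at a time; state shown every 20 steps (Δt=0.1):
t=0.100: state=(3.867, 4.565, 2.283)
t=0.195: state=(4.670, 5.574, 3.587)
next step: t=0.200: state=(4.715, 5.616, 3.668) — z has crossed 3.62
linear interpolation between t=0.195 (3.58690) and t=0.200 (3.66793) → t≈0.197

t = 0.197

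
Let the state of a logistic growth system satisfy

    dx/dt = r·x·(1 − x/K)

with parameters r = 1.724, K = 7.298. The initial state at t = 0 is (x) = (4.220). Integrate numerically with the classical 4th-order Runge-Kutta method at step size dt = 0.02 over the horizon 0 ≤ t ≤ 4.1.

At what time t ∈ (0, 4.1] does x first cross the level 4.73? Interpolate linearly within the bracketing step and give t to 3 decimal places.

t=0.000: state=(4.220)
step 1 (dt=0.02): k1=(3.068), k2=(3.060), k3=(3.060), k4=(3.051); state += dt/6·(k1+2k2+2k3+k4)
t=0.020: state=(4.281)
t=0.040: state=(4.342)
t=0.060: state=(4.402)
t=0.160: state=(4.698)
next step: t=0.180: state=(4.755) — x has crossed 4.73
linear interpolation between t=0.160 (4.69761) and t=0.180 (4.75504) → t≈0.171

t = 0.171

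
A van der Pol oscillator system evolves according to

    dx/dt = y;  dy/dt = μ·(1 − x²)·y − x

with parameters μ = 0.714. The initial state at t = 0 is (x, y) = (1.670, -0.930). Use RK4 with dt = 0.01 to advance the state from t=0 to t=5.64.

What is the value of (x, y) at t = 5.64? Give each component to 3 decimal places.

(x, y) = (2.004, 0.107)

t=0.000: state=(1.670, -0.930)
step 1 (dt=0.01): k1=(-0.930, -0.482), k2=(-0.932, -0.485), k3=(-0.932, -0.485), k4=(-0.935, -0.487); state += dt/6·(k1+2k2+2k3+k4)
t=0.010: state=(1.661, -0.935)
t=0.020: state=(1.651, -0.940)
t=0.030: state=(1.642, -0.945)
continuing one RK4 step at a time; state shown every 20 steps (Δt=0.2):
t=0.200: state=(1.474, -1.038)
t=0.400: state=(1.253, -1.175)
t=0.600: state=(1.001, -1.352)
t=0.800: state=(0.709, -1.578)
t=1.000: state=(0.366, -1.858)
t=1.200: state=(-0.037, -2.168)
t=1.400: state=(-0.497, -2.415)
t=1.600: state=(-0.986, -2.417)
t=1.800: state=(-1.437, -2.017)
t=2.000: state=(-1.772, -1.314)
t=2.200: state=(-1.962, -0.602)
t=2.400: state=(-2.025, -0.066)
t=2.600: state=(-2.001, 0.284)
t=2.800: state=(-1.920, 0.512)
t=3.000: state=(-1.800, 0.675)
t=3.200: state=(-1.652, 0.810)
t=3.400: state=(-1.477, 0.942)
t=3.600: state=(-1.274, 1.088)
t=3.800: state=(-1.039, 1.263)
t=4.000: state=(-0.766, 1.479)
t=4.200: state=(-0.444, 1.745)
t=4.400: state=(-0.066, 2.046)
t=4.600: state=(0.372, 2.317)
t=4.800: state=(0.849, 2.402)
t=5.000: state=(1.309, 2.126)
t=5.200: state=(1.675, 1.501)
t=5.400: state=(1.903, 0.783)
t=5.600: state=(1.998, 0.200)
t=5.640: state=(2.004, 0.107)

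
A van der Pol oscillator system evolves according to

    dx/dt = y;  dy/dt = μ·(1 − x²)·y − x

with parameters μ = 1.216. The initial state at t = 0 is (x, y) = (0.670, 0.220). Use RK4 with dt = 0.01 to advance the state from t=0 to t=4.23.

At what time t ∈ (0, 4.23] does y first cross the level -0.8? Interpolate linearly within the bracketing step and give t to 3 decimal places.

t=0.000: state=(0.670, 0.220)
step 1 (dt=0.01): k1=(0.220, -0.523), k2=(0.217, -0.526), k3=(0.217, -0.526), k4=(0.215, -0.529); state += dt/6·(k1+2k2+2k3+k4)
t=0.010: state=(0.672, 0.215)
t=0.020: state=(0.674, 0.209)
t=0.030: state=(0.676, 0.204)
continuing one RK4 step at a time; state shown every 20 steps (Δt=0.2):
t=0.200: state=(0.703, 0.103)
t=0.400: state=(0.710, -0.034)
t=0.600: state=(0.688, -0.188)
t=0.800: state=(0.634, -0.358)
t=1.000: state=(0.544, -0.548)
t=1.200: state=(0.413, -0.767)
t=1.220: state=(0.397, -0.791)
next step: t=1.230: state=(0.389, -0.803) — y has crossed -0.8
linear interpolation between t=1.220 (-0.79052) and t=1.230 (-0.80264) → t≈1.228

t = 1.228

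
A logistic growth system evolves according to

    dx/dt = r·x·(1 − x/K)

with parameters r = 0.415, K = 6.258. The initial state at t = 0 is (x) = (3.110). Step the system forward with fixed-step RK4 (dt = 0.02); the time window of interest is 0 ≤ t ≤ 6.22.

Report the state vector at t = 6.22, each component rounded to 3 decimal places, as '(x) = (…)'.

t=0.000: state=(3.110)
step 1 (dt=0.02): k1=(0.649), k2=(0.649), k3=(0.649), k4=(0.649); state += dt/6·(k1+2k2+2k3+k4)
t=0.020: state=(3.123)
t=0.040: state=(3.136)
t=0.060: state=(3.149)
continuing one RK4 step at a time; state shown every 25 steps (Δt=0.5):
t=0.500: state=(3.434)
t=1.000: state=(3.751)
t=1.500: state=(4.055)
t=2.000: state=(4.342)
t=2.500: state=(4.606)
t=3.000: state=(4.846)
t=3.500: state=(5.060)
t=4.000: state=(5.248)
t=4.500: state=(5.412)
t=5.000: state=(5.552)
t=5.500: state=(5.672)
t=6.000: state=(5.773)
t=6.220: state=(5.813)

(x) = (5.813)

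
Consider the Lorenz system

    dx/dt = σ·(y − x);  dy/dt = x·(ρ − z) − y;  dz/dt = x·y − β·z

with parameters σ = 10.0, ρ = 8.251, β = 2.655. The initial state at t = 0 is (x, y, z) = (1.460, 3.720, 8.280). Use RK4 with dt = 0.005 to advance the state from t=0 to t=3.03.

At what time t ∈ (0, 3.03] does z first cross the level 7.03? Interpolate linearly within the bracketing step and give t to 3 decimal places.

t=0.000: state=(1.460, 3.720, 8.280)
step 1 (dt=0.005): k1=(22.600, -3.762, -16.552), k2=(21.941, -3.692, -16.246), k3=(21.959, -3.693, -16.254), k4=(21.317, -3.619, -15.957); state += dt/6·(k1+2k2+2k3+k4)
t=0.005: state=(1.570, 3.702, 8.199)
t=0.010: state=(1.673, 3.684, 8.120)
t=0.015: state=(1.771, 3.667, 8.045)
continuing one RK4 step at a time; state shown every 20 steps (Δt=0.1):
t=0.100: state=(2.796, 3.519, 7.066)
next step: t=0.105: state=(2.831, 3.518, 7.022) — z has crossed 7.03
linear interpolation between t=0.100 (7.06573) and t=0.105 (7.02172) → t≈0.104

t = 0.104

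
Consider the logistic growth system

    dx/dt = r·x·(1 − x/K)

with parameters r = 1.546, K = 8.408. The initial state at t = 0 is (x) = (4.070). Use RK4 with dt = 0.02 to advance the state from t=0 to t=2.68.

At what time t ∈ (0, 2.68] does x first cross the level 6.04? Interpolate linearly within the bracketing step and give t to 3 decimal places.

t = 0.647

t=0.000: state=(4.070)
step 1 (dt=0.02): k1=(3.246), k2=(3.248), k3=(3.248), k4=(3.249); state += dt/6·(k1+2k2+2k3+k4)
t=0.020: state=(4.135)
t=0.040: state=(4.200)
t=0.060: state=(4.265)
continuing one RK4 step at a time; state shown every 5 steps (Δt=0.1):
t=0.100: state=(4.395)
t=0.200: state=(4.717)
t=0.300: state=(5.034)
t=0.400: state=(5.341)
t=0.500: state=(5.635)
t=0.600: state=(5.915)
t=0.640: state=(6.022)
next step: t=0.660: state=(6.074) — x has crossed 6.04
linear interpolation between t=0.640 (6.02178) and t=0.660 (6.07426) → t≈0.647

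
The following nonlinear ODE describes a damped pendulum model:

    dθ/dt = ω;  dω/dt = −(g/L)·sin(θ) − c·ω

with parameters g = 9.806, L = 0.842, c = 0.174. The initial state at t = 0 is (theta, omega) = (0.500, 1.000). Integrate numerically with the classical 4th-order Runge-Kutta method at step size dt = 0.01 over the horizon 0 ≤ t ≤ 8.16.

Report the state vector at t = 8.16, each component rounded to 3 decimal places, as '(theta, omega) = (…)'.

t=0.000: state=(0.500, 1.000)
step 1 (dt=0.01): k1=(1.000, -5.757), k2=(0.971, -5.803), k3=(0.971, -5.802), k4=(0.942, -5.846); state += dt/6·(k1+2k2+2k3+k4)
t=0.010: state=(0.510, 0.942)
t=0.020: state=(0.519, 0.883)
t=0.030: state=(0.527, 0.823)
continuing one RK4 step at a time; state shown every 50 steps (Δt=0.5):
t=0.500: state=(0.254, -1.715)
t=1.000: state=(-0.506, -0.590)
t=1.500: state=(-0.132, 1.697)
t=2.000: state=(0.489, 0.201)
t=2.500: state=(0.019, -1.600)
t=3.000: state=(-0.452, 0.150)
t=3.500: state=(0.081, 1.434)
t=4.000: state=(0.396, -0.450)
t=4.500: state=(-0.162, -1.213)
t=5.000: state=(-0.326, 0.686)
t=5.500: state=(0.223, 0.953)
t=6.000: state=(0.248, -0.850)
t=6.500: state=(-0.262, -0.675)
t=7.000: state=(-0.165, 0.940)
t=7.500: state=(0.279, 0.396)
t=8.000: state=(0.085, -0.958)
t=8.160: state=(-0.071, -0.943)

(theta, omega) = (-0.071, -0.943)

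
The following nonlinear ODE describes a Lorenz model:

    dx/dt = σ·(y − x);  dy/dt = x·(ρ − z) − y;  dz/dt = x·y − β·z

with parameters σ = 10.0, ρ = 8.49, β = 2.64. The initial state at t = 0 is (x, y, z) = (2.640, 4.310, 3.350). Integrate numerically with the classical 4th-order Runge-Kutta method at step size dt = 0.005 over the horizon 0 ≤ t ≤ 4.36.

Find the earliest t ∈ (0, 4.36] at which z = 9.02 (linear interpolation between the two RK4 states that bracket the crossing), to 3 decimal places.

t=0.000: state=(2.640, 4.310, 3.350)
step 1 (dt=0.005): k1=(16.700, 9.260, 2.534), k2=(16.514, 9.434, 2.760), k3=(16.523, 9.430, 2.757), k4=(16.345, 9.600, 2.982); state += dt/6·(k1+2k2+2k3+k4)
t=0.005: state=(2.723, 4.357, 3.364)
t=0.010: state=(2.804, 4.406, 3.380)
t=0.015: state=(2.883, 4.456, 3.398)
continuing one RK4 step at a time; state shown every 40 steps (Δt=0.2):
t=0.200: state=(5.405, 6.601, 5.695)
t=0.350: state=(6.492, 6.554, 9.006)
next step: t=0.355: state=(6.493, 6.503, 9.098) — z has crossed 9.02
linear interpolation between t=0.350 (9.00598) and t=0.355 (9.09842) → t≈0.351

t = 0.351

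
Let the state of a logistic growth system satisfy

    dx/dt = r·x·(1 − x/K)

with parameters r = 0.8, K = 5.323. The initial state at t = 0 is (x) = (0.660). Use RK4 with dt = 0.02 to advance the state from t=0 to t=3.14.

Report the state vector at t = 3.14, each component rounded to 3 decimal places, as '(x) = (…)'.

t=0.000: state=(0.660)
step 1 (dt=0.02): k1=(0.463), k2=(0.465), k3=(0.465), k4=(0.468); state += dt/6·(k1+2k2+2k3+k4)
t=0.020: state=(0.669)
t=0.040: state=(0.679)
t=0.060: state=(0.688)
continuing one RK4 step at a time; state shown every 10 steps (Δt=0.2):
t=0.200: state=(0.758)
t=0.400: state=(0.868)
t=0.600: state=(0.991)
t=0.800: state=(1.126)
t=1.000: state=(1.275)
t=1.200: state=(1.437)
t=1.400: state=(1.610)
t=1.600: state=(1.796)
t=1.800: state=(1.991)
t=2.000: state=(2.194)
t=2.200: state=(2.403)
t=2.400: state=(2.615)
t=2.600: state=(2.827)
t=2.800: state=(3.038)
t=3.000: state=(3.244)
t=3.140: state=(3.384)

(x) = (3.384)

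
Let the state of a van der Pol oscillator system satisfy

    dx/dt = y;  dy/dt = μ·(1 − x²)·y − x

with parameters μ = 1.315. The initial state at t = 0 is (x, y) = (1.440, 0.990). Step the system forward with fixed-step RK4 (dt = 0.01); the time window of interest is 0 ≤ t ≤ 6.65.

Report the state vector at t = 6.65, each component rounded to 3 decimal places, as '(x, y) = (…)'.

t=0.000: state=(1.440, 0.990)
step 1 (dt=0.01): k1=(0.990, -2.838), k2=(0.976, -2.841), k3=(0.976, -2.841), k4=(0.962, -2.843); state += dt/6·(k1+2k2+2k3+k4)
t=0.010: state=(1.450, 0.962)
t=0.020: state=(1.459, 0.933)
t=0.030: state=(1.468, 0.905)
continuing one RK4 step at a time; state shown every 25 steps (Δt=0.25):
t=0.250: state=(1.602, 0.327)
t=0.500: state=(1.622, -0.122)
t=0.750: state=(1.556, -0.387)
t=1.000: state=(1.436, -0.567)
t=1.250: state=(1.274, -0.728)
t=1.500: state=(1.069, -0.920)
t=1.750: state=(0.807, -1.196)
t=2.000: state=(0.458, -1.627)
t=2.250: state=(-0.025, -2.278)
t=2.500: state=(-0.683, -2.918)
t=2.750: state=(-1.397, -2.540)
t=3.000: state=(-1.858, -1.115)
t=3.250: state=(-1.998, -0.129)
t=3.500: state=(-1.972, 0.270)
t=3.750: state=(-1.882, 0.431)
t=4.000: state=(-1.762, 0.522)
t=4.250: state=(-1.622, 0.601)
t=4.500: state=(-1.460, 0.694)
t=4.750: state=(-1.272, 0.821)
t=5.000: state=(-1.045, 1.008)
t=5.250: state=(-0.759, 1.303)
t=5.500: state=(-0.378, 1.781)
t=5.750: state=(0.151, 2.484)
t=6.000: state=(0.853, 3.013)
t=6.250: state=(1.546, 2.273)
t=6.500: state=(1.927, 0.816)
t=6.650: state=(2.002, 0.237)

(x, y) = (2.002, 0.237)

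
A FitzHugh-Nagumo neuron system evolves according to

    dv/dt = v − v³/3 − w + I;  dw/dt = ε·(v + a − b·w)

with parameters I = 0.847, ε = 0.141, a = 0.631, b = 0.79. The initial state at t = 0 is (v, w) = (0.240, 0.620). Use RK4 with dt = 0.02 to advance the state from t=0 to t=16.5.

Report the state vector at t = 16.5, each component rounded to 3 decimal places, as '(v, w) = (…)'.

t=0.000: state=(0.240, 0.620)
step 1 (dt=0.02): k1=(0.462, 0.054), k2=(0.466, 0.054), k3=(0.466, 0.054), k4=(0.470, 0.055); state += dt/6·(k1+2k2+2k3+k4)
t=0.020: state=(0.249, 0.621)
t=0.040: state=(0.259, 0.622)
t=0.060: state=(0.268, 0.623)
continuing one RK4 step at a time; state shown every 50 steps (Δt=1):
t=1.000: state=(0.894, 0.711)
t=2.000: state=(1.509, 0.887)
t=3.000: state=(1.614, 1.090)
t=4.000: state=(1.539, 1.271)
t=5.000: state=(1.430, 1.419)
t=6.000: state=(1.308, 1.536)
t=7.000: state=(1.174, 1.624)
t=8.000: state=(1.019, 1.683)
t=9.000: state=(0.823, 1.714)
t=10.000: state=(0.532, 1.709)
t=11.000: state=(-0.037, 1.650)
t=12.000: state=(-1.212, 1.481)
t=13.000: state=(-1.840, 1.191)
t=14.000: state=(-1.805, 0.905)
t=15.000: state=(-1.695, 0.660)
t=16.000: state=(-1.577, 0.456)
t=16.500: state=(-1.516, 0.369)

(v, w) = (-1.516, 0.369)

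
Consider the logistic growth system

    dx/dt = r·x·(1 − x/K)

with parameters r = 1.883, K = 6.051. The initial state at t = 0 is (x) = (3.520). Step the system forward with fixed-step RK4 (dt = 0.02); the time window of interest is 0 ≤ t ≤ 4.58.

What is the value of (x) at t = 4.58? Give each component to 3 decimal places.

(x) = (6.050)

t=0.000: state=(3.520)
step 1 (dt=0.02): k1=(2.772), k2=(2.764), k3=(2.764), k4=(2.754); state += dt/6·(k1+2k2+2k3+k4)
t=0.020: state=(3.575)
t=0.040: state=(3.630)
t=0.060: state=(3.685)
continuing one RK4 step at a time; state shown every 10 steps (Δt=0.2):
t=0.200: state=(4.052)
t=0.400: state=(4.521)
t=0.600: state=(4.910)
t=0.800: state=(5.219)
t=1.000: state=(5.454)
t=1.200: state=(5.629)
t=1.400: state=(5.755)
t=1.600: state=(5.844)
t=1.800: state=(5.908)
t=2.000: state=(5.952)
t=2.200: state=(5.983)
t=2.400: state=(6.004)
t=2.600: state=(6.019)
t=2.800: state=(6.029)
t=3.000: state=(6.036)
t=3.200: state=(6.041)
t=3.400: state=(6.044)
t=3.600: state=(6.046)
t=3.800: state=(6.048)
t=4.000: state=(6.049)
t=4.200: state=(6.049)
t=4.400: state=(6.050)
t=4.580: state=(6.050)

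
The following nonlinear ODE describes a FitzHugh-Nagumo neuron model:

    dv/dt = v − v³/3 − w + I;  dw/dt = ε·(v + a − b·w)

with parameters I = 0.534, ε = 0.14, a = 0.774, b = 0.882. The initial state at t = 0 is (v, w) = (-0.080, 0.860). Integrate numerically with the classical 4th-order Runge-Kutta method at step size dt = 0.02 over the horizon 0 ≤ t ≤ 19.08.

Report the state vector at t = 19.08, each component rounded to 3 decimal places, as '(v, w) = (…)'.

(v, w) = (1.592, 0.386)

t=0.000: state=(-0.080, 0.860)
step 1 (dt=0.02): k1=(-0.406, -0.009), k2=(-0.410, -0.010), k3=(-0.410, -0.010), k4=(-0.414, -0.010); state += dt/6·(k1+2k2+2k3+k4)
t=0.020: state=(-0.088, 0.860)
t=0.040: state=(-0.097, 0.860)
t=0.060: state=(-0.105, 0.859)
continuing one RK4 step at a time; state shown every 50 steps (Δt=1):
t=1.000: state=(-0.721, 0.814)
t=2.000: state=(-1.515, 0.668)
t=3.000: state=(-1.702, 0.475)
t=4.000: state=(-1.649, 0.301)
t=5.000: state=(-1.564, 0.156)
t=6.000: state=(-1.475, 0.040)
t=7.000: state=(-1.387, -0.051)
t=8.000: state=(-1.300, -0.120)
t=9.000: state=(-1.214, -0.170)
t=10.000: state=(-1.128, -0.202)
t=11.000: state=(-1.041, -0.219)
t=12.000: state=(-0.950, -0.223)
t=13.000: state=(-0.854, -0.214)
t=14.000: state=(-0.744, -0.192)
t=15.000: state=(-0.608, -0.157)
t=16.000: state=(-0.410, -0.105)
t=17.000: state=(-0.053, -0.024)
t=18.000: state=(0.699, 0.119)
t=19.000: state=(1.557, 0.363)
t=19.080: state=(1.592, 0.386)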